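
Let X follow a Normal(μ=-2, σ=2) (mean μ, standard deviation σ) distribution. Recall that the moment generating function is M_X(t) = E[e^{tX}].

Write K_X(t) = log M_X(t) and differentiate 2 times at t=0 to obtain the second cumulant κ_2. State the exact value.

M_X(t) = e^(2*t^2 - 2*t)
K_X(t) = log M_X(t) = 2*t^2 - 2*t
dK/dt = 4*t - 2
d^2K/dt^2 = 4

κ_2 = d^2K/dt^2 |_{t=0} = 4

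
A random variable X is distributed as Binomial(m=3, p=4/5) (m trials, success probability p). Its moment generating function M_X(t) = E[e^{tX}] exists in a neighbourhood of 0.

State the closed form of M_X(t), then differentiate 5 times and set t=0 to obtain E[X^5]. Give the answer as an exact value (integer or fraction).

E[X^5] = M^(5)(0) = 684/5

M_X(t) = (4*e^(t)/5 + 1/5)^3
M^(5)(t) = 15552*e^(3*t)/125 + 1536*e^(2*t)/125 + 12*e^(t)/125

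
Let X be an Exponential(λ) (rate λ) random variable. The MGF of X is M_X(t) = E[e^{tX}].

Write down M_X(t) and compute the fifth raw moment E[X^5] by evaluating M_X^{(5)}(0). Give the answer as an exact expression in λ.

E[X^5] = M′′′′′(0) = 120/λ^5

M_X(t) = λ/(λ - t)
M′(t) = λ/(λ^2 - 2*λ*t + t^2)
M′′(t) = -2*λ/(-λ^3 + 3*λ^2*t - 3*λ*t^2 + t^3)
M′′′(t) = 6*λ/(λ^4 - 4*λ^3*t + 6*λ^2*t^2 - 4*λ*t^3 + t^4)
M′′′′(t) = -24*λ/(-λ^5 + 5*λ^4*t - 10*λ^3*t^2 + 10*λ^2*t^3 - 5*λ*t^4 + t^5)
M′′′′′(t) = 120*λ/(λ^6 - 6*λ^5*t + 15*λ^4*t^2 - 20*λ^3*t^3 + 15*λ^2*t^4 - 6*λ*t^5 + t^6)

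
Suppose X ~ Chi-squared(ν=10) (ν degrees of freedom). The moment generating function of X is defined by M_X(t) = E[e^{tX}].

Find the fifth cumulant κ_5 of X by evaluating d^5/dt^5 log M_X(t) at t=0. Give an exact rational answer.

M_X(t) = (1 - 2*t)^(-5)
K_X(t) = log M_X(t) = -5*log(1 - 2*t)
K^(5)(t) = -3840/(32*t^5 - 80*t^4 + 80*t^3 - 40*t^2 + 10*t - 1)

κ_5 = K^(5)(0) = 3840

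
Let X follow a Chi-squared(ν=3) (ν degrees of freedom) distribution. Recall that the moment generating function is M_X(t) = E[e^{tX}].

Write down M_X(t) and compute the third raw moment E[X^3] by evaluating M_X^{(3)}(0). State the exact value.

M_X(t) = (1 - 2*t)^(-3/2)
M′(t) = 3/(4*t^2*√(1 - 2*t) - 4*t*√(1 - 2*t) + √(1 - 2*t))
M′′(t) = -15/(8*t^3*√(1 - 2*t) - 12*t^2*√(1 - 2*t) + 6*t*√(1 - 2*t) - √(1 - 2*t))
M′′′(t) = 105/(16*t^4*√(1 - 2*t) - 32*t^3*√(1 - 2*t) + 24*t^2*√(1 - 2*t) - 8*t*√(1 - 2*t) + √(1 - 2*t))

E[X^3] = M′′′(0) = 105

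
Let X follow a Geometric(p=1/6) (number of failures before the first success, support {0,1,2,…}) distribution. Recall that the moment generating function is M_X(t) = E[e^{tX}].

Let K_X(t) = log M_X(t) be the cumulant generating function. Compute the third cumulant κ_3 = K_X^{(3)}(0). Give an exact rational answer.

M_X(t) = 1/(6*(1 - 5*e^(t)/6))
K_X(t) = log M_X(t) = -log(1 - 5*e^(t)/6) - log(6)
K′(t) = -5*e^(t)/(5*e^(t) - 6)
K′′(t) = 30*e^(t)/(25*e^(2*t) - 60*e^(t) + 36)
K′′′(t) = (-150*e^(2*t) - 180*e^(t))/(125*e^(3*t) - 450*e^(2*t) + 540*e^(t) - 216)

κ_3 = K′′′(0) = 330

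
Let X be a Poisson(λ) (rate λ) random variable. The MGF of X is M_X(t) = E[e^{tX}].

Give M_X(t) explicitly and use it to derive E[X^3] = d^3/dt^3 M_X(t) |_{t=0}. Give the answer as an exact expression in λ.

M_X(t) = e^(λ*(e^(t) - 1))
dM/dt = λ*e^(-λ)*e^(t)*e^(λ*e^(t))
d^2M/dt^2 = (λ^2*e^(2*t)*e^(λ*e^(t)) + λ*e^(t)*e^(λ*e^(t)))*e^(-λ)
d^3M/dt^3 = (λ^3*e^(3*t)*e^(λ*e^(t)) + 3*λ^2*e^(2*t)*e^(λ*e^(t)) + λ*e^(t)*e^(λ*e^(t)))*e^(-λ)

E[X^3] = d^3M/dt^3 |_{t=0} = λ*(λ^2 + 3*λ + 1)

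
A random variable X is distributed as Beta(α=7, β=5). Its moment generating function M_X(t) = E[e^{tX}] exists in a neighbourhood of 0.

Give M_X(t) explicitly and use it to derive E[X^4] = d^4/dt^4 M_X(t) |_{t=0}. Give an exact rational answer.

M_X(t) = ₁F₁(7; 12; t)
dM/dt = 7*₁F₁(8; 13; t)/12
d^2M/dt^2 = 14*₁F₁(9; 14; t)/39
d^3M/dt^3 = 3*₁F₁(10; 15; t)/13
d^4M/dt^4 = 2*₁F₁(11; 16; t)/13

E[X^4] = d^4M/dt^4 |_{t=0} = 2/13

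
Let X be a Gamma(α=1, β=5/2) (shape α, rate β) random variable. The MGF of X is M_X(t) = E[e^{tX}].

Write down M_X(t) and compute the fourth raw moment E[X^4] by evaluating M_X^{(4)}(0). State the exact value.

E[X^4] = D^4[M](0) = 384/625

M_X(t) = 5/(2*(5/2 - t))
D^4[M](t) = -1920/(32*t^5 - 400*t^4 + 2000*t^3 - 5000*t^2 + 6250*t - 3125)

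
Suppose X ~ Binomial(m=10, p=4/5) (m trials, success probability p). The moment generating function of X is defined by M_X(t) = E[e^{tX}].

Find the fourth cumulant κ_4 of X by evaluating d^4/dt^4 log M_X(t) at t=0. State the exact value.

M_X(t) = (4*e^(t)/5 + 1/5)^10
K_X(t) = log M_X(t) = 10*log(4*e^(t)/5 + 1/5)
D^4[K](t) = (640*e^(3*t) - 640*e^(2*t) + 40*e^(t))/(256*e^(4*t) + 256*e^(3*t) + 96*e^(2*t) + 16*e^(t) + 1)

κ_4 = D^4[K](0) = 8/125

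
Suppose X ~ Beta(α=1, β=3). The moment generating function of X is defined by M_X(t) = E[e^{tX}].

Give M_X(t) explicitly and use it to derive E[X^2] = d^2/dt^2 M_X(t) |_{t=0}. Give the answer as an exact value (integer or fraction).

M_X(t) = ₁F₁(1; 4; t)
M′(t) = ₁F₁(2; 5; t)/4
M′′(t) = ₁F₁(3; 6; t)/10

E[X^2] = M′′(0) = 1/10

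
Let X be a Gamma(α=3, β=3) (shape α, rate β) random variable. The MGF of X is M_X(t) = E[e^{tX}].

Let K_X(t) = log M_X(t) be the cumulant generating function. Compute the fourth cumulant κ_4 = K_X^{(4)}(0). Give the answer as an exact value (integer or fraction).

κ_4 = d^4K/dt^4 |_{t=0} = 2/9

M_X(t) = 27/(3 - t)^3
K_X(t) = log M_X(t) = -3*log(3 - t) + 3*log(3)
dK/dt = -3/(t - 3)
d^2K/dt^2 = 3/(t^2 - 6*t + 9)
d^3K/dt^3 = -6/(t^3 - 9*t^2 + 27*t - 27)
d^4K/dt^4 = 18/(t^4 - 12*t^3 + 54*t^2 - 108*t + 81)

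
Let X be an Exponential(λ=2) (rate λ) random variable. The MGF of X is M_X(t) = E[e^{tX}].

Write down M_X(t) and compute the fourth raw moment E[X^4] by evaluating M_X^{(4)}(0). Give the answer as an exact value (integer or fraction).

M_X(t) = 2/(2 - t)
dM/dt = 2/(t^2 - 4*t + 4)
d^2M/dt^2 = -4/(t^3 - 6*t^2 + 12*t - 8)
d^3M/dt^3 = 12/(t^4 - 8*t^3 + 24*t^2 - 32*t + 16)
d^4M/dt^4 = -48/(t^5 - 10*t^4 + 40*t^3 - 80*t^2 + 80*t - 32)

E[X^4] = d^4M/dt^4 |_{t=0} = 3/2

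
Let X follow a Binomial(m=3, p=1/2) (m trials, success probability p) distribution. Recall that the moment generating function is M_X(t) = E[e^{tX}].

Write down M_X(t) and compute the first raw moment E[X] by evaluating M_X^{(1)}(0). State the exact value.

M_X(t) = (e^(t)/2 + 1/2)^3
M′(t) = 3*e^(3*t)/8 + 3*e^(2*t)/4 + 3*e^(t)/8

E[X] = M′(0) = 3/2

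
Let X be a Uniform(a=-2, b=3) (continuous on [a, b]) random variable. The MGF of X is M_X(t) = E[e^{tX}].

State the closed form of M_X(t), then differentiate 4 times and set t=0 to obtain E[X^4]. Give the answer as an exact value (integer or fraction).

M_X(t) = (e^(3*t) - e^(-2*t))/(5*t)
M^(4)(t) = (81*t^4*e^(5*t) - 16*t^4 - 108*t^3*e^(5*t) - 32*t^3 + 108*t^2*e^(5*t) - 48*t^2 - 72*t*e^(5*t) - 48*t + 24*e^(5*t) - 24)*e^(-2*t)/(5*t^5)

E[X^4] = M^(4)(0) = 11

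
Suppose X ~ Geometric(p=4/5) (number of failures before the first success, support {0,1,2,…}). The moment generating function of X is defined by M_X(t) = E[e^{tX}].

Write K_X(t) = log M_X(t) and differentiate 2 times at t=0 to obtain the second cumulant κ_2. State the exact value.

κ_2 = d^2K/dt^2 |_{t=0} = 5/16

M_X(t) = 4/(5*(1 - e^(t)/5))
K_X(t) = log M_X(t) = -log(1 - e^(t)/5) - log(5) + 2*log(2)
dK/dt = -e^(t)/(e^(t) - 5)
d^2K/dt^2 = 5*e^(t)/(e^(2*t) - 10*e^(t) + 25)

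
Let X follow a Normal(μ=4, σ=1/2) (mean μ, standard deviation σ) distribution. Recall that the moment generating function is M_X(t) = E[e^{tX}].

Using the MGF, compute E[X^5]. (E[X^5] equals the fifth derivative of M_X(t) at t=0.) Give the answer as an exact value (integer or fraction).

E[X^5] = D^5[M](0) = 4751/4

M_X(t) = e^(t^2/8 + 4*t)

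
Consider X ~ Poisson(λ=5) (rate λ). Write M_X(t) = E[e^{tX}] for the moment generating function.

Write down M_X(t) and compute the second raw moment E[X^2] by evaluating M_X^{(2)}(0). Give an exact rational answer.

E[X^2] = M^(2)(0) = 30

M_X(t) = e^(5*e^(t) - 5)
M^(2)(t) = (25*e^(2*t)*e^(5*e^(t)) + 5*e^(t)*e^(5*e^(t)))*e^(-5)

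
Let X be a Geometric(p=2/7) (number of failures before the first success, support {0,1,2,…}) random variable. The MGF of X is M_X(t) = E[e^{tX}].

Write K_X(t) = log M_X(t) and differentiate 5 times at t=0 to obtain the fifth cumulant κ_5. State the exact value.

M_X(t) = 2/(7*(1 - 5*e^(t)/7))
K_X(t) = log M_X(t) = -log(1 - 5*e^(t)/7) - log(7) + log(2)
K′(t) = -5*e^(t)/(5*e^(t) - 7)
K′′(t) = 35*e^(t)/(25*e^(2*t) - 70*e^(t) + 49)
K′′′(t) = (-175*e^(2*t) - 245*e^(t))/(125*e^(3*t) - 525*e^(2*t) + 735*e^(t) - 343)
K′′′′(t) = (875*e^(3*t) + 4900*e^(2*t) + 1715*e^(t))/(625*e^(4*t) - 3500*e^(3*t) + 7350*e^(2*t) - 6860*e^(t) + 2401)
K′′′′′(t) = (-4375*e^(4*t) - 67375*e^(3*t) - 94325*e^(2*t) - 12005*e^(t))/(3125*e^(5*t) - 21875*e^(4*t) + 61250*e^(3*t) - 85750*e^(2*t) + 60025*e^(t) - 16807)

κ_5 = K′′′′′(0) = 5565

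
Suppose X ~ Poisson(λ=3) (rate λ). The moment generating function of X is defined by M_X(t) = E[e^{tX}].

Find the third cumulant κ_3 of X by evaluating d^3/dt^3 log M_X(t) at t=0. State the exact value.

M_X(t) = e^(3*e^(t) - 3)
K_X(t) = log M_X(t) = 3*e^(t) - 3
K′(t) = 3*e^(t)
K′′(t) = 3*e^(t)
K′′′(t) = 3*e^(t)

κ_3 = K′′′(0) = 3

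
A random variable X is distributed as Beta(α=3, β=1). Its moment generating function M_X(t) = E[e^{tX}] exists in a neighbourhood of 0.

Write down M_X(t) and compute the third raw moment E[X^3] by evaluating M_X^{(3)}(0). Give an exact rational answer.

E[X^3] = M^(3)(0) = 1/2

M_X(t) = ₁F₁(3; 4; t)
M^(3)(t) = ₁F₁(6; 7; t)/2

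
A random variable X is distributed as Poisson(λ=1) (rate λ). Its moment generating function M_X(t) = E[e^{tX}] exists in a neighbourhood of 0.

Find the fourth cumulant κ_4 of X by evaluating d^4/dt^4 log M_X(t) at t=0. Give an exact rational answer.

κ_4 = d^4K/dt^4 |_{t=0} = 1

M_X(t) = e^(e^(t) - 1)
K_X(t) = log M_X(t) = e^(t) - 1
dK/dt = e^(t)
d^2K/dt^2 = e^(t)
d^3K/dt^3 = e^(t)
d^4K/dt^4 = e^(t)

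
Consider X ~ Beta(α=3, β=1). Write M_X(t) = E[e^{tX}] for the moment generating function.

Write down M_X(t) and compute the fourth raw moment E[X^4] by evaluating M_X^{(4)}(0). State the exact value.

E[X^4] = d^4M/dt^4 |_{t=0} = 3/7

M_X(t) = ₁F₁(3; 4; t)
dM/dt = 3*₁F₁(4; 5; t)/4
d^2M/dt^2 = 3*₁F₁(5; 6; t)/5
d^3M/dt^3 = ₁F₁(6; 7; t)/2
d^4M/dt^4 = 3*₁F₁(7; 8; t)/7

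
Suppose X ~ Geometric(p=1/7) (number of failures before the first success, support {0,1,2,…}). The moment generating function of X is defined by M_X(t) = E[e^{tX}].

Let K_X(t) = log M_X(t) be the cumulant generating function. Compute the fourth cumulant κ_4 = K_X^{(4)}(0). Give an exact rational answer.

κ_4 = K′′′′(0) = 10626

M_X(t) = 1/(7*(1 - 6*e^(t)/7))
K_X(t) = log M_X(t) = -log(1 - 6*e^(t)/7) - log(7)
K′(t) = -6*e^(t)/(6*e^(t) - 7)
K′′(t) = 42*e^(t)/(36*e^(2*t) - 84*e^(t) + 49)
K′′′(t) = (-252*e^(2*t) - 294*e^(t))/(216*e^(3*t) - 756*e^(2*t) + 882*e^(t) - 343)
K′′′′(t) = (1512*e^(3*t) + 7056*e^(2*t) + 2058*e^(t))/(1296*e^(4*t) - 6048*e^(3*t) + 10584*e^(2*t) - 8232*e^(t) + 2401)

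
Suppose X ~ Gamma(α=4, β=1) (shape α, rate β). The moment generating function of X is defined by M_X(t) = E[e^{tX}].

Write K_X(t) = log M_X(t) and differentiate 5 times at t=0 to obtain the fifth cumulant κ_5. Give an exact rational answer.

M_X(t) = (1 - t)^(-4)
K_X(t) = log M_X(t) = -4*log(1 - t)
dK/dt = -4/(t - 1)
d^2K/dt^2 = 4/(t^2 - 2*t + 1)
d^3K/dt^3 = -8/(t^3 - 3*t^2 + 3*t - 1)
d^4K/dt^4 = 24/(t^4 - 4*t^3 + 6*t^2 - 4*t + 1)
d^5K/dt^5 = -96/(t^5 - 5*t^4 + 10*t^3 - 10*t^2 + 5*t - 1)

κ_5 = d^5K/dt^5 |_{t=0} = 96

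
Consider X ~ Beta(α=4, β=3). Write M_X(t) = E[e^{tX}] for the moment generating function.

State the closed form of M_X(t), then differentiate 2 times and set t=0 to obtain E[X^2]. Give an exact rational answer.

E[X^2] = D^2[M](0) = 5/14

M_X(t) = ₁F₁(4; 7; t)
D^2[M](t) = 5*₁F₁(6; 9; t)/14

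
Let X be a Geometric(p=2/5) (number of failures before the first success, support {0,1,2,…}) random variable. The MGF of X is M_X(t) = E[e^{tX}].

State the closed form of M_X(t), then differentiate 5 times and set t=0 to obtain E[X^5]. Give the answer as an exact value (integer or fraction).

E[X^5] = d^5M/dt^5 |_{t=0} = 5403/2

M_X(t) = 2/(5*(1 - 3*e^(t)/5))
dM/dt = 6*e^(t)/(9*e^(2*t) - 30*e^(t) + 25)
d^2M/dt^2 = (-18*e^(2*t) - 30*e^(t))/(27*e^(3*t) - 135*e^(2*t) + 225*e^(t) - 125)
d^3M/dt^3 = (54*e^(3*t) + 360*e^(2*t) + 150*e^(t))/(81*e^(4*t) - 540*e^(3*t) + 1350*e^(2*t) - 1500*e^(t) + 625)
d^4M/dt^4 = (-162*e^(4*t) - 2970*e^(3*t) - 4950*e^(2*t) - 750*e^(t))/(243*e^(5*t) - 2025*e^(4*t) + 6750*e^(3*t) - 11250*e^(2*t) + 9375*e^(t) - 3125)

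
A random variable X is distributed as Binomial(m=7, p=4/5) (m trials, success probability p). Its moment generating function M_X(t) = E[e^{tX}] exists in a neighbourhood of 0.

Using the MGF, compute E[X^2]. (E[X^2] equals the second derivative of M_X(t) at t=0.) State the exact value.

E[X^2] = M′′(0) = 812/25

M_X(t) = (4*e^(t)/5 + 1/5)^7
M′(t) = 114688*e^(7*t)/78125 + 172032*e^(6*t)/78125 + 21504*e^(5*t)/15625 + 7168*e^(4*t)/15625 + 1344*e^(3*t)/15625 + 672*e^(2*t)/78125 + 28*e^(t)/78125
M′′(t) = 802816*e^(7*t)/78125 + 1032192*e^(6*t)/78125 + 21504*e^(5*t)/3125 + 28672*e^(4*t)/15625 + 4032*e^(3*t)/15625 + 1344*e^(2*t)/78125 + 28*e^(t)/78125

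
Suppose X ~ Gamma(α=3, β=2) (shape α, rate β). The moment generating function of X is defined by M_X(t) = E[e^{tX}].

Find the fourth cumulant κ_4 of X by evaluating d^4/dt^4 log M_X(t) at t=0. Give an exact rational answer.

κ_4 = d^4K/dt^4 |_{t=0} = 9/8

M_X(t) = 8/(2 - t)^3
K_X(t) = log M_X(t) = -3*log(2 - t) + 3*log(2)
dK/dt = -3/(t - 2)
d^2K/dt^2 = 3/(t^2 - 4*t + 4)
d^3K/dt^3 = -6/(t^3 - 6*t^2 + 12*t - 8)
d^4K/dt^4 = 18/(t^4 - 8*t^3 + 24*t^2 - 32*t + 16)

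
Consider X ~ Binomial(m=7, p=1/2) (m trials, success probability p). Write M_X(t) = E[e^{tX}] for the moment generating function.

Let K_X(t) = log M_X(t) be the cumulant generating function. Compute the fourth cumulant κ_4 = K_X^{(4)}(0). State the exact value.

κ_4 = D^4[K](0) = -7/8

M_X(t) = (e^(t)/2 + 1/2)^7
K_X(t) = log M_X(t) = 7*log(e^(t)/2 + 1/2)
D^4[K](t) = (7*e^(3*t) - 28*e^(2*t) + 7*e^(t))/(e^(4*t) + 4*e^(3*t) + 6*e^(2*t) + 4*e^(t) + 1)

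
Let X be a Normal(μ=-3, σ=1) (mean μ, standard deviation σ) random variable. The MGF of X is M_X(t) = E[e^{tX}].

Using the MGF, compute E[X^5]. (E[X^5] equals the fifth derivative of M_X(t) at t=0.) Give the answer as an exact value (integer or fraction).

M_X(t) = e^(t^2/2 - 3*t)
D^5[M](t) = (t^5*e^(t^2/2) - 15*t^4*e^(t^2/2) + 100*t^3*e^(t^2/2) - 360*t^2*e^(t^2/2) + 690*t*e^(t^2/2) - 558*e^(t^2/2))*e^(-3*t)

E[X^5] = D^5[M](0) = -558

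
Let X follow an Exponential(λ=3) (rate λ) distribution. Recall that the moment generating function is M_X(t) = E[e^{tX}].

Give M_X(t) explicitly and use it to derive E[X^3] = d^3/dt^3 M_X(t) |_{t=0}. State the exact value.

E[X^3] = M^(3)(0) = 2/9

M_X(t) = 3/(3 - t)
M^(3)(t) = 18/(t^4 - 12*t^3 + 54*t^2 - 108*t + 81)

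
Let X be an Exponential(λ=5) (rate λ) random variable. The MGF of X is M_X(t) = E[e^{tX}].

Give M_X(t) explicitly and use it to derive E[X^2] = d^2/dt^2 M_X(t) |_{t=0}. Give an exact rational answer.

E[X^2] = M′′(0) = 2/25

M_X(t) = 5/(5 - t)
M′(t) = 5/(t^2 - 10*t + 25)
M′′(t) = -10/(t^3 - 15*t^2 + 75*t - 125)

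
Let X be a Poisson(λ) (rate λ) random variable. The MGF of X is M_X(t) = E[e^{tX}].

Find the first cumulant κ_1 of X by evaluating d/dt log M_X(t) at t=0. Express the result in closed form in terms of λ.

κ_1 = K′(0) = λ

M_X(t) = e^(λ*(e^(t) - 1))
K_X(t) = log M_X(t) = λ*(e^(t) - 1)
K′(t) = λ*e^(t)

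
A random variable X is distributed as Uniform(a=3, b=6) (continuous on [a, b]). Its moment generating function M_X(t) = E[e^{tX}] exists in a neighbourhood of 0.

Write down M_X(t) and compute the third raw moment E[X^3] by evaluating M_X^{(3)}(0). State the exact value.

M_X(t) = (e^(6*t) - e^(3*t))/(3*t)
dM/dt = (6*t*e^(6*t) - 3*t*e^(3*t) - e^(6*t) + e^(3*t))/(3*t^2)
d^2M/dt^2 = (36*t^2*e^(6*t) - 9*t^2*e^(3*t) - 12*t*e^(6*t) + 6*t*e^(3*t) + 2*e^(6*t) - 2*e^(3*t))/(3*t^3)
d^3M/dt^3 = (72*t^3*e^(6*t) - 9*t^3*e^(3*t) - 36*t^2*e^(6*t) + 9*t^2*e^(3*t) + 12*t*e^(6*t) - 6*t*e^(3*t) - 2*e^(6*t) + 2*e^(3*t))/t^4

E[X^3] = d^3M/dt^3 |_{t=0} = 405/4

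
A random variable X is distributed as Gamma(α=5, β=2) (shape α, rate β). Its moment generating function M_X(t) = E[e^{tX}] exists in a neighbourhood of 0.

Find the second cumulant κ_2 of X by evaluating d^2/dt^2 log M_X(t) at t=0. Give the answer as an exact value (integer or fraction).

κ_2 = K′′(0) = 5/4

M_X(t) = 32/(2 - t)^5
K_X(t) = log M_X(t) = -5*log(2 - t) + 5*log(2)
K′(t) = -5/(t - 2)
K′′(t) = 5/(t^2 - 4*t + 4)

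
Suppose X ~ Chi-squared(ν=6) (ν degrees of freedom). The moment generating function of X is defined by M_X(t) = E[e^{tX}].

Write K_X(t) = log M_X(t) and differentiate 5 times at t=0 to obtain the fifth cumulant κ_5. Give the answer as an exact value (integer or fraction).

M_X(t) = (1 - 2*t)^(-3)
K_X(t) = log M_X(t) = -3*log(1 - 2*t)
dK/dt = -6/(2*t - 1)
d^2K/dt^2 = 12/(4*t^2 - 4*t + 1)
d^3K/dt^3 = -48/(8*t^3 - 12*t^2 + 6*t - 1)
d^4K/dt^4 = 288/(16*t^4 - 32*t^3 + 24*t^2 - 8*t + 1)
d^5K/dt^5 = -2304/(32*t^5 - 80*t^4 + 80*t^3 - 40*t^2 + 10*t - 1)

κ_5 = d^5K/dt^5 |_{t=0} = 2304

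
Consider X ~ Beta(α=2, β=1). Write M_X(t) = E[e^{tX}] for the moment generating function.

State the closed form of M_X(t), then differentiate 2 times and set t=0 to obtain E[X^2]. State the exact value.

M_X(t) = ₁F₁(2; 3; t)
M^(2)(t) = ₁F₁(4; 5; t)/2

E[X^2] = M^(2)(0) = 1/2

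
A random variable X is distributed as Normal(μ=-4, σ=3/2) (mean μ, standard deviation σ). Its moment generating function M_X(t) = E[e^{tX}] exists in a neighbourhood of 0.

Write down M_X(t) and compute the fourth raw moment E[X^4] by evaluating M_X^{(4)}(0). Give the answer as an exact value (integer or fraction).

E[X^4] = M′′′′(0) = 7795/16

M_X(t) = e^(9*t^2/8 - 4*t)
M′(t) = 9*t*e^(-4*t)*e^(9*t^2/8)/4 - 4*e^(-4*t)*e^(9*t^2/8)
M′′(t) = (81*t^2*e^(9*t^2/8) - 288*t*e^(9*t^2/8) + 292*e^(9*t^2/8))*e^(-4*t)/16
M′′′(t) = (729*t^3*e^(9*t^2/8) - 3888*t^2*e^(9*t^2/8) + 7884*t*e^(9*t^2/8) - 5824*e^(9*t^2/8))*e^(-4*t)/64
M′′′′(t) = (6561*t^4*e^(9*t^2/8) - 46656*t^3*e^(9*t^2/8) + 141912*t^2*e^(9*t^2/8) - 209664*t*e^(9*t^2/8) + 124720*e^(9*t^2/8))*e^(-4*t)/256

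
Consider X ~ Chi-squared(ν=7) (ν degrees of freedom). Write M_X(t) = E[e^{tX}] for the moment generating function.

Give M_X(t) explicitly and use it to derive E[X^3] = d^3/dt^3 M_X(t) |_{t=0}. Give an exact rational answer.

E[X^3] = M′′′(0) = 693

M_X(t) = (1 - 2*t)^(-7/2)
M′(t) = 7/(16*t^4*√(1 - 2*t) - 32*t^3*√(1 - 2*t) + 24*t^2*√(1 - 2*t) - 8*t*√(1 - 2*t) + √(1 - 2*t))
M′′(t) = -63/(32*t^5*√(1 - 2*t) - 80*t^4*√(1 - 2*t) + 80*t^3*√(1 - 2*t) - 40*t^2*√(1 - 2*t) + 10*t*√(1 - 2*t) - √(1 - 2*t))
M′′′(t) = 693/(64*t^6*√(1 - 2*t) - 192*t^5*√(1 - 2*t) + 240*t^4*√(1 - 2*t) - 160*t^3*√(1 - 2*t) + 60*t^2*√(1 - 2*t) - 12*t*√(1 - 2*t) + √(1 - 2*t))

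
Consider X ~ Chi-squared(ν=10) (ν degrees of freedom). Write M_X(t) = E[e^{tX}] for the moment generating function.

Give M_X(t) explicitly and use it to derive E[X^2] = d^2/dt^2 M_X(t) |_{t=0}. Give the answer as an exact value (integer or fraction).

E[X^2] = M^(2)(0) = 120

M_X(t) = (1 - 2*t)^(-5)
M^(2)(t) = -120/(128*t^7 - 448*t^6 + 672*t^5 - 560*t^4 + 280*t^3 - 84*t^2 + 14*t - 1)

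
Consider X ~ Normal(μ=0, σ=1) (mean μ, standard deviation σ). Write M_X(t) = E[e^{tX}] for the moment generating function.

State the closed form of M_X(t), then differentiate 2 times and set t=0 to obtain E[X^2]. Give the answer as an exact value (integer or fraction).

E[X^2] = M′′(0) = 1

M_X(t) = e^(t^2/2)
M′(t) = t*e^(t^2/2)
M′′(t) = t^2*e^(t^2/2) + e^(t^2/2)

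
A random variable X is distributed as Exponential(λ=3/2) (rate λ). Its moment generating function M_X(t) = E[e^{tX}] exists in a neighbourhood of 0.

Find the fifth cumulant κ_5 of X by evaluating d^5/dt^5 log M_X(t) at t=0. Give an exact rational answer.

κ_5 = d^5K/dt^5 |_{t=0} = 256/81

M_X(t) = 3/(2*(3/2 - t))
K_X(t) = log M_X(t) = -log(3/2 - t) - log(2) + log(3)
dK/dt = -2/(2*t - 3)
d^2K/dt^2 = 4/(4*t^2 - 12*t + 9)
d^3K/dt^3 = -16/(8*t^3 - 36*t^2 + 54*t - 27)
d^4K/dt^4 = 96/(16*t^4 - 96*t^3 + 216*t^2 - 216*t + 81)
d^5K/dt^5 = -768/(32*t^5 - 240*t^4 + 720*t^3 - 1080*t^2 + 810*t - 243)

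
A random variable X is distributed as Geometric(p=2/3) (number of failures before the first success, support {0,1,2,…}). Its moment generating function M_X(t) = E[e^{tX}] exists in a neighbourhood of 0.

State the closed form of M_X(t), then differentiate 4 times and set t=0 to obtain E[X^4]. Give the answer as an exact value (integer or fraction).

E[X^4] = M′′′′(0) = 10

M_X(t) = 2/(3*(1 - e^(t)/3))
M′(t) = 2*e^(t)/(e^(2*t) - 6*e^(t) + 9)
M′′(t) = (-2*e^(2*t) - 6*e^(t))/(e^(3*t) - 9*e^(2*t) + 27*e^(t) - 27)
M′′′(t) = (2*e^(3*t) + 24*e^(2*t) + 18*e^(t))/(e^(4*t) - 12*e^(3*t) + 54*e^(2*t) - 108*e^(t) + 81)
M′′′′(t) = (-2*e^(4*t) - 66*e^(3*t) - 198*e^(2*t) - 54*e^(t))/(e^(5*t) - 15*e^(4*t) + 90*e^(3*t) - 270*e^(2*t) + 405*e^(t) - 243)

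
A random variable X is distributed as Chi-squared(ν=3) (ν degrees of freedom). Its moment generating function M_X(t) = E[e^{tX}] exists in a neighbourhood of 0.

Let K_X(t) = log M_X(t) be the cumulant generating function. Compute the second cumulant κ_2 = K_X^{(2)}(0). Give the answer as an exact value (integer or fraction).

M_X(t) = (1 - 2*t)^(-3/2)
K_X(t) = log M_X(t) = -3*log(1 - 2*t)/2
K′(t) = -3/(2*t - 1)
K′′(t) = 6/(4*t^2 - 4*t + 1)

κ_2 = K′′(0) = 6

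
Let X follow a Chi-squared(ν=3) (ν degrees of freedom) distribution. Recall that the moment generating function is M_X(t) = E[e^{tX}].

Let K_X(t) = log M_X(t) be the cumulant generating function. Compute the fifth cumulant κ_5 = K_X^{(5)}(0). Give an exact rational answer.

M_X(t) = (1 - 2*t)^(-3/2)
K_X(t) = log M_X(t) = -3*log(1 - 2*t)/2
K^(5)(t) = -1152/(32*t^5 - 80*t^4 + 80*t^3 - 40*t^2 + 10*t - 1)

κ_5 = K^(5)(0) = 1152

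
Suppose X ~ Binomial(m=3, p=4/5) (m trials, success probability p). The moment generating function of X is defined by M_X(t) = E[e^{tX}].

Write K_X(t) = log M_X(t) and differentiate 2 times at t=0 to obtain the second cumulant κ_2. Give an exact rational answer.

M_X(t) = (4*e^(t)/5 + 1/5)^3
K_X(t) = log M_X(t) = 3*log(4*e^(t)/5 + 1/5)
K^(2)(t) = 12*e^(t)/(16*e^(2*t) + 8*e^(t) + 1)

κ_2 = K^(2)(0) = 12/25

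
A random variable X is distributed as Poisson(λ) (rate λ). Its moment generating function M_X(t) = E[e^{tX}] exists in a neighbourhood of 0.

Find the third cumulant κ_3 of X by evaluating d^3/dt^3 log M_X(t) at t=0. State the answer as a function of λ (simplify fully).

κ_3 = K′′′(0) = λ

M_X(t) = e^(λ*(e^(t) - 1))
K_X(t) = log M_X(t) = λ*(e^(t) - 1)
K′(t) = λ*e^(t)
K′′(t) = λ*e^(t)
K′′′(t) = λ*e^(t)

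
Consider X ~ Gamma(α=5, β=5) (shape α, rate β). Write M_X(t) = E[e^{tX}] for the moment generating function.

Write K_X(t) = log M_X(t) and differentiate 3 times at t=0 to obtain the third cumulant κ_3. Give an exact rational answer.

M_X(t) = 3125/(5 - t)^5
K_X(t) = log M_X(t) = -5*log(5 - t) + 5*log(5)
K^(3)(t) = -10/(t^3 - 15*t^2 + 75*t - 125)

κ_3 = K^(3)(0) = 2/25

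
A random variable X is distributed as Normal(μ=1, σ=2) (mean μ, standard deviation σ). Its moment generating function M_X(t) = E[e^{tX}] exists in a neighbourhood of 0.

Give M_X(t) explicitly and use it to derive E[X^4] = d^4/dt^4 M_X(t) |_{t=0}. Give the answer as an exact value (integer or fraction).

M_X(t) = e^(2*t^2 + t)
dM/dt = 4*t*e^(t)*e^(2*t^2) + e^(t)*e^(2*t^2)
d^2M/dt^2 = 16*t^2*e^(t)*e^(2*t^2) + 8*t*e^(t)*e^(2*t^2) + 5*e^(t)*e^(2*t^2)
d^3M/dt^3 = 64*t^3*e^(t)*e^(2*t^2) + 48*t^2*e^(t)*e^(2*t^2) + 60*t*e^(t)*e^(2*t^2) + 13*e^(t)*e^(2*t^2)
d^4M/dt^4 = 256*t^4*e^(t)*e^(2*t^2) + 256*t^3*e^(t)*e^(2*t^2) + 480*t^2*e^(t)*e^(2*t^2) + 208*t*e^(t)*e^(2*t^2) + 73*e^(t)*e^(2*t^2)

E[X^4] = d^4M/dt^4 |_{t=0} = 73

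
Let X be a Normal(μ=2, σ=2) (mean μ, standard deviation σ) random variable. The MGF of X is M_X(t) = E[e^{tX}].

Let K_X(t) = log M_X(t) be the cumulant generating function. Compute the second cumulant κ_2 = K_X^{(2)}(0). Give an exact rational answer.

κ_2 = K^(2)(0) = 4

M_X(t) = e^(2*t^2 + 2*t)
K_X(t) = log M_X(t) = 2*t^2 + 2*t
K^(2)(t) = 4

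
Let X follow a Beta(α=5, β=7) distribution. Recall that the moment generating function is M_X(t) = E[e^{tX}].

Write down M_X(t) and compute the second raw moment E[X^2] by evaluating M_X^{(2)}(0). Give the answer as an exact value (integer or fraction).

E[X^2] = d^2M/dt^2 |_{t=0} = 5/26

M_X(t) = ₁F₁(5; 12; t)
dM/dt = 5*₁F₁(6; 13; t)/12
d^2M/dt^2 = 5*₁F₁(7; 14; t)/26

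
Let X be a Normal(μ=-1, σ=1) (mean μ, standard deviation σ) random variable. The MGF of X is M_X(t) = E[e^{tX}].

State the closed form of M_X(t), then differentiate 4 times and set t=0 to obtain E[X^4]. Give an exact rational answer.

E[X^4] = d^4M/dt^4 |_{t=0} = 10

M_X(t) = e^(t^2/2 - t)
dM/dt = t*e^(-t)*e^(t^2/2) - e^(-t)*e^(t^2/2)
d^2M/dt^2 = (t^2*e^(t^2/2) - 2*t*e^(t^2/2) + 2*e^(t^2/2))*e^(-t)
d^3M/dt^3 = (t^3*e^(t^2/2) - 3*t^2*e^(t^2/2) + 6*t*e^(t^2/2) - 4*e^(t^2/2))*e^(-t)
d^4M/dt^4 = (t^4*e^(t^2/2) - 4*t^3*e^(t^2/2) + 12*t^2*e^(t^2/2) - 16*t*e^(t^2/2) + 10*e^(t^2/2))*e^(-t)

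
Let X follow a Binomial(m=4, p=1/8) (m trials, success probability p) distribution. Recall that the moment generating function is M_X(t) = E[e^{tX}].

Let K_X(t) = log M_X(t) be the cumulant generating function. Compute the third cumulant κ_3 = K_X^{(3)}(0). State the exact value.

κ_3 = D^3[K](0) = 21/64

M_X(t) = (e^(t)/8 + 7/8)^4
K_X(t) = log M_X(t) = 4*log(e^(t)/8 + 7/8)
D^3[K](t) = (-28*e^(2*t) + 196*e^(t))/(e^(3*t) + 21*e^(2*t) + 147*e^(t) + 343)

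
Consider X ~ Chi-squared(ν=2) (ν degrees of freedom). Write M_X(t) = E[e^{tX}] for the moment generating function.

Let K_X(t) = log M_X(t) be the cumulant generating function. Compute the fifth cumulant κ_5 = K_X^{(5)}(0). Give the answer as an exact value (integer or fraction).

M_X(t) = 1/(1 - 2*t)
K_X(t) = log M_X(t) = -log(1 - 2*t)
K′(t) = -2/(2*t - 1)
K′′(t) = 4/(4*t^2 - 4*t + 1)
K′′′(t) = -16/(8*t^3 - 12*t^2 + 6*t - 1)
K′′′′(t) = 96/(16*t^4 - 32*t^3 + 24*t^2 - 8*t + 1)
K′′′′′(t) = -768/(32*t^5 - 80*t^4 + 80*t^3 - 40*t^2 + 10*t - 1)

κ_5 = K′′′′′(0) = 768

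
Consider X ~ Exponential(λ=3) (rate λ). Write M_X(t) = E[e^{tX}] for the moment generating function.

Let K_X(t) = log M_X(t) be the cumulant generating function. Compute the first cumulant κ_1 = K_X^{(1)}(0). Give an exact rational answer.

κ_1 = D[K](0) = 1/3

M_X(t) = 3/(3 - t)
K_X(t) = log M_X(t) = -log(3 - t) + log(3)
D[K](t) = -1/(t - 3)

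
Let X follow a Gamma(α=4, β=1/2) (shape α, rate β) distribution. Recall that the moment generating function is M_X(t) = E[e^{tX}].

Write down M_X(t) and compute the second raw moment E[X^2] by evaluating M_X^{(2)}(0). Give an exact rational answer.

M_X(t) = 1/(16*(1/2 - t)^4)
M′(t) = -8/(32*t^5 - 80*t^4 + 80*t^3 - 40*t^2 + 10*t - 1)
M′′(t) = 80/(64*t^6 - 192*t^5 + 240*t^4 - 160*t^3 + 60*t^2 - 12*t + 1)

E[X^2] = M′′(0) = 80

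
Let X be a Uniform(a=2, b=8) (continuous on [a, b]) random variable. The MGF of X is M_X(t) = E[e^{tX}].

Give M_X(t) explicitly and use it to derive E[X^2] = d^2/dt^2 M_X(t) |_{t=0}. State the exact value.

E[X^2] = M′′(0) = 28

M_X(t) = (e^(8*t) - e^(2*t))/(6*t)
M′(t) = (8*t*e^(8*t) - 2*t*e^(2*t) - e^(8*t) + e^(2*t))/(6*t^2)
M′′(t) = (32*t^2*e^(8*t) - 2*t^2*e^(2*t) - 8*t*e^(8*t) + 2*t*e^(2*t) + e^(8*t) - e^(2*t))/(3*t^3)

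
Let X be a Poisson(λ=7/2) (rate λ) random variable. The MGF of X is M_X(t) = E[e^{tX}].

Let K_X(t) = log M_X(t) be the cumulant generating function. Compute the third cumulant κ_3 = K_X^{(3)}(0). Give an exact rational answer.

κ_3 = D^3[K](0) = 7/2

M_X(t) = e^(7*e^(t)/2 - 7/2)
K_X(t) = log M_X(t) = 7*e^(t)/2 - 7/2
D^3[K](t) = 7*e^(t)/2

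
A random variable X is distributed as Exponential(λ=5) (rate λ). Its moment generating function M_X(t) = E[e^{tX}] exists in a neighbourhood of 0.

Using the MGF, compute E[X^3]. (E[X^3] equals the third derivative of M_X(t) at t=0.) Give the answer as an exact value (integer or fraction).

E[X^3] = M′′′(0) = 6/125

M_X(t) = 5/(5 - t)
M′(t) = 5/(t^2 - 10*t + 25)
M′′(t) = -10/(t^3 - 15*t^2 + 75*t - 125)
M′′′(t) = 30/(t^4 - 20*t^3 + 150*t^2 - 500*t + 625)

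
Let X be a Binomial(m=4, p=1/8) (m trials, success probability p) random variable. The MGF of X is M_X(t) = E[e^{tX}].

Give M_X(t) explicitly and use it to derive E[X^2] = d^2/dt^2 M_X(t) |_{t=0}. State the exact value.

E[X^2] = M′′(0) = 11/16

M_X(t) = (e^(t)/8 + 7/8)^4
M′(t) = e^(4*t)/1024 + 21*e^(3*t)/1024 + 147*e^(2*t)/1024 + 343*e^(t)/1024
M′′(t) = e^(4*t)/256 + 63*e^(3*t)/1024 + 147*e^(2*t)/512 + 343*e^(t)/1024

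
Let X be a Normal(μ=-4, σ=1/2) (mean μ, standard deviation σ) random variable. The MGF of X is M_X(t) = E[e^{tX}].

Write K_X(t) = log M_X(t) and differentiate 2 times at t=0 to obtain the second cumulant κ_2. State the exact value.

κ_2 = d^2K/dt^2 |_{t=0} = 1/4

M_X(t) = e^(t^2/8 - 4*t)
K_X(t) = log M_X(t) = t^2/8 - 4*t
dK/dt = t/4 - 4
d^2K/dt^2 = 1/4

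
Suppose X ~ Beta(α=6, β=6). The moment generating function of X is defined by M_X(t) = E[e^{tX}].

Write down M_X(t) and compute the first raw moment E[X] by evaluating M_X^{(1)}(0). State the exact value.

M_X(t) = ₁F₁(6; 12; t)
M′(t) = ₁F₁(7; 13; t)/2

E[X] = M′(0) = 1/2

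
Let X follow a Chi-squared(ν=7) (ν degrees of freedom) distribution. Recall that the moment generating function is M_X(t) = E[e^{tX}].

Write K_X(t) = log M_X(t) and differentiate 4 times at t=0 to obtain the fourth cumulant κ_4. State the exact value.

M_X(t) = (1 - 2*t)^(-7/2)
K_X(t) = log M_X(t) = -7*log(1 - 2*t)/2
dK/dt = -7/(2*t - 1)
d^2K/dt^2 = 14/(4*t^2 - 4*t + 1)
d^3K/dt^3 = -56/(8*t^3 - 12*t^2 + 6*t - 1)
d^4K/dt^4 = 336/(16*t^4 - 32*t^3 + 24*t^2 - 8*t + 1)

κ_4 = d^4K/dt^4 |_{t=0} = 336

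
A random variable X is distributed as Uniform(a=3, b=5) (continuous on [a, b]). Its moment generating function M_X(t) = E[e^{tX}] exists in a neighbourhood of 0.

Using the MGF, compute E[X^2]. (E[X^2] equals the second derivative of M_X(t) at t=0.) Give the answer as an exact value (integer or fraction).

E[X^2] = D^2[M](0) = 49/3

M_X(t) = (e^(5*t) - e^(3*t))/(2*t)
D^2[M](t) = (25*t^2*e^(5*t) - 9*t^2*e^(3*t) - 10*t*e^(5*t) + 6*t*e^(3*t) + 2*e^(5*t) - 2*e^(3*t))/(2*t^3)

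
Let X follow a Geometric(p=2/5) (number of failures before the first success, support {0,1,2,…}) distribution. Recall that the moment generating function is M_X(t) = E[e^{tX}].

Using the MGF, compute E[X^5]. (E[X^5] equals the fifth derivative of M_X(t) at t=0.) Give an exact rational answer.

E[X^5] = M^(5)(0) = 5403/2

M_X(t) = 2/(5*(1 - 3*e^(t)/5))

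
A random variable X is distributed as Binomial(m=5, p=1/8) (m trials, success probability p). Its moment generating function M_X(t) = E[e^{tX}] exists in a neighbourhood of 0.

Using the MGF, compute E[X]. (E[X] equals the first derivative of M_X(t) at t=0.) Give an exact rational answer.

E[X] = M′(0) = 5/8

M_X(t) = (e^(t)/8 + 7/8)^5
M′(t) = 5*e^(5*t)/32768 + 35*e^(4*t)/8192 + 735*e^(3*t)/16384 + 1715*e^(2*t)/8192 + 12005*e^(t)/32768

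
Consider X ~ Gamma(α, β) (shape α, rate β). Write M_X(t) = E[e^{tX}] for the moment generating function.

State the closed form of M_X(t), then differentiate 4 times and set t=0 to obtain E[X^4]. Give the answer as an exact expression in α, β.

E[X^4] = d^4M/dt^4 |_{t=0} = α*(α^3 + 6*α^2 + 11*α + 6)/β^4

M_X(t) = (β/(β - t))^α
dM/dt = -α*β^α*(1/(β - t))^α/(-β + t)
d^2M/dt^2 = (α^2*β^α*(1/(β - t))^α + α*β^α*(1/(β - t))^α)/(β^2 - 2*β*t + t^2)
d^3M/dt^3 = (-α^3*β^α*(1/(β - t))^α - 3*α^2*β^α*(1/(β - t))^α - 2*α*β^α*(1/(β - t))^α)/(-β^3 + 3*β^2*t - 3*β*t^2 + t^3)
d^4M/dt^4 = (α^4*β^α*(1/(β - t))^α + 6*α^3*β^α*(1/(β - t))^α + 11*α^2*β^α*(1/(β - t))^α + 6*α*β^α*(1/(β - t))^α)/(β^4 - 4*β^3*t + 6*β^2*t^2 - 4*β*t^3 + t^4)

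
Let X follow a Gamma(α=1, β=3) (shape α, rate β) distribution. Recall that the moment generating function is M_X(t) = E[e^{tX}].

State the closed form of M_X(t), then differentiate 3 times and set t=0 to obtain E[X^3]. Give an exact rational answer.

E[X^3] = D^3[M](0) = 2/9

M_X(t) = 3/(3 - t)
D^3[M](t) = 18/(t^4 - 12*t^3 + 54*t^2 - 108*t + 81)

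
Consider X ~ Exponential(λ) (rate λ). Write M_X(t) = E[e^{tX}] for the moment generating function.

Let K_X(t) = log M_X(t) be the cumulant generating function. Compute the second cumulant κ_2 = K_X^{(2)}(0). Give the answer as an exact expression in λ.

M_X(t) = λ/(λ - t)
K_X(t) = log M_X(t) = log(λ) - log(λ - t)
D^2[K](t) = 1/(λ^2 - 2*λ*t + t^2)

κ_2 = D^2[K](0) = λ^(-2)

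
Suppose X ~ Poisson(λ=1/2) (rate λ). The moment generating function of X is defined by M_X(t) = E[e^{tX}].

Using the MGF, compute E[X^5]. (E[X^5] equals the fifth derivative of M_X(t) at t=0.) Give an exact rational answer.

E[X^5] = M′′′′′(0) = 257/32

M_X(t) = e^(e^(t)/2 - 1/2)
M′(t) = e^(-1/2)*e^(t)*e^(e^(t)/2)/2
M′′(t) = (e^(2*t)*e^(e^(t)/2) + 2*e^(t)*e^(e^(t)/2))*e^(-1/2)/4
M′′′(t) = (e^(3*t)*e^(e^(t)/2) + 6*e^(2*t)*e^(e^(t)/2) + 4*e^(t)*e^(e^(t)/2))*e^(-1/2)/8
M′′′′(t) = (e^(4*t)*e^(e^(t)/2) + 12*e^(3*t)*e^(e^(t)/2) + 28*e^(2*t)*e^(e^(t)/2) + 8*e^(t)*e^(e^(t)/2))*e^(-1/2)/16
M′′′′′(t) = (e^(5*t)*e^(e^(t)/2) + 20*e^(4*t)*e^(e^(t)/2) + 100*e^(3*t)*e^(e^(t)/2) + 120*e^(2*t)*e^(e^(t)/2) + 16*e^(t)*e^(e^(t)/2))*e^(-1/2)/32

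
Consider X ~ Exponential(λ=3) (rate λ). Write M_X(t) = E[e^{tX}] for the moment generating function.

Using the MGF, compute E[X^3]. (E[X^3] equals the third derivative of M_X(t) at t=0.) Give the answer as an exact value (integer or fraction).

M_X(t) = 3/(3 - t)
dM/dt = 3/(t^2 - 6*t + 9)
d^2M/dt^2 = -6/(t^3 - 9*t^2 + 27*t - 27)
d^3M/dt^3 = 18/(t^4 - 12*t^3 + 54*t^2 - 108*t + 81)

E[X^3] = d^3M/dt^3 |_{t=0} = 2/9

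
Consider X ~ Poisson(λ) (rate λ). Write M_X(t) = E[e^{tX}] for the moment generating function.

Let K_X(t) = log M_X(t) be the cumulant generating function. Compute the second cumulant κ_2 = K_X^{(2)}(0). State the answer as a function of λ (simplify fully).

M_X(t) = e^(λ*(e^(t) - 1))
K_X(t) = log M_X(t) = λ*(e^(t) - 1)
K^(2)(t) = λ*e^(t)

κ_2 = K^(2)(0) = λ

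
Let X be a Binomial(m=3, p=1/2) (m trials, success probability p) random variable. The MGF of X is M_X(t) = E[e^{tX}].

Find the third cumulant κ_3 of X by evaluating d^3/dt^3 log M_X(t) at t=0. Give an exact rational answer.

M_X(t) = (e^(t)/2 + 1/2)^3
K_X(t) = log M_X(t) = 3*log(e^(t)/2 + 1/2)
D^3[K](t) = (-3*e^(2*t) + 3*e^(t))/(e^(3*t) + 3*e^(2*t) + 3*e^(t) + 1)

κ_3 = D^3[K](0) = 0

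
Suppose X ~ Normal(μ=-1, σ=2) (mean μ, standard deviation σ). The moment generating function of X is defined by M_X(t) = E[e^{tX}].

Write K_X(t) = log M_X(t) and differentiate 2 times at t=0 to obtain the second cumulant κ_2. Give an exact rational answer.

κ_2 = K′′(0) = 4

M_X(t) = e^(2*t^2 - t)
K_X(t) = log M_X(t) = 2*t^2 - t
K′(t) = 4*t - 1
K′′(t) = 4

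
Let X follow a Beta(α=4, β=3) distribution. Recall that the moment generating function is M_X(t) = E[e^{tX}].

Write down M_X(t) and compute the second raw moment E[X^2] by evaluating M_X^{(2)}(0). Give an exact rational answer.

E[X^2] = M^(2)(0) = 5/14

M_X(t) = ₁F₁(4; 7; t)
M^(2)(t) = 5*₁F₁(6; 9; t)/14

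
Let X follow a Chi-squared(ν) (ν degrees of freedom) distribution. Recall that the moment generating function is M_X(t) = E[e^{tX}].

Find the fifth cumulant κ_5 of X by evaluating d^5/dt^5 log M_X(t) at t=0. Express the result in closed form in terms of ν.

κ_5 = K^(5)(0) = 384*ν

M_X(t) = (1 - 2*t)^(-ν/2)
K_X(t) = log M_X(t) = -ν*log(1 - 2*t)/2
K^(5)(t) = -384*ν/(32*t^5 - 80*t^4 + 80*t^3 - 40*t^2 + 10*t - 1)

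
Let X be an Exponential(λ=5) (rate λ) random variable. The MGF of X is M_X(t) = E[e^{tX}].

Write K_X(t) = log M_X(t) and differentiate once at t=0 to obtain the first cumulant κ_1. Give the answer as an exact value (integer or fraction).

κ_1 = D[K](0) = 1/5

M_X(t) = 5/(5 - t)
K_X(t) = log M_X(t) = -log(5 - t) + log(5)
D[K](t) = -1/(t - 5)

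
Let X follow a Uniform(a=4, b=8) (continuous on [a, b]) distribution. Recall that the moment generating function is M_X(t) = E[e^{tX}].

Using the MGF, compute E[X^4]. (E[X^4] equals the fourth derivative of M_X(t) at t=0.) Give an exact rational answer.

E[X^4] = d^4M/dt^4 |_{t=0} = 7936/5

M_X(t) = (e^(8*t) - e^(4*t))/(4*t)
dM/dt = (8*t*e^(8*t) - 4*t*e^(4*t) - e^(8*t) + e^(4*t))/(4*t^2)
d^2M/dt^2 = (32*t^2*e^(8*t) - 8*t^2*e^(4*t) - 8*t*e^(8*t) + 4*t*e^(4*t) + e^(8*t) - e^(4*t))/(2*t^3)
d^3M/dt^3 = (256*t^3*e^(8*t) - 32*t^3*e^(4*t) - 96*t^2*e^(8*t) + 24*t^2*e^(4*t) + 24*t*e^(8*t) - 12*t*e^(4*t) - 3*e^(8*t) + 3*e^(4*t))/(2*t^4)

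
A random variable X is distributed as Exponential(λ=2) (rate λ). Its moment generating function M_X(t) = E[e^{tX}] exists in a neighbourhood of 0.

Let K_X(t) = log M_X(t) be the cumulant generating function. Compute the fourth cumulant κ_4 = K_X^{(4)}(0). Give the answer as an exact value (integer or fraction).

κ_4 = K^(4)(0) = 3/8

M_X(t) = 2/(2 - t)
K_X(t) = log M_X(t) = -log(2 - t) + log(2)
K^(4)(t) = 6/(t^4 - 8*t^3 + 24*t^2 - 32*t + 16)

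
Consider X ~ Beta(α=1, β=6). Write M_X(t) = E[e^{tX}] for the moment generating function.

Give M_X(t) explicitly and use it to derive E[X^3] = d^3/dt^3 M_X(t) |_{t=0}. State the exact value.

E[X^3] = M^(3)(0) = 1/84

M_X(t) = ₁F₁(1; 7; t)
M^(3)(t) = ₁F₁(4; 10; t)/84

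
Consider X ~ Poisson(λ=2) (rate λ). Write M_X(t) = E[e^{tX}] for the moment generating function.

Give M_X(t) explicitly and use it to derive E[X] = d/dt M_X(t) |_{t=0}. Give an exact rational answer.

M_X(t) = e^(2*e^(t) - 2)
M′(t) = 2*e^(-2)*e^(t)*e^(2*e^(t))

E[X] = M′(0) = 2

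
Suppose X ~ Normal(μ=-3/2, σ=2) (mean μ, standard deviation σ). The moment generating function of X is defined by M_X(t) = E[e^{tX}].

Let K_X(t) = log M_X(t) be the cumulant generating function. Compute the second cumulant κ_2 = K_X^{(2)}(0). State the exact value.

M_X(t) = e^(2*t^2 - 3*t/2)
K_X(t) = log M_X(t) = 2*t^2 - 3*t/2
K^(2)(t) = 4

κ_2 = K^(2)(0) = 4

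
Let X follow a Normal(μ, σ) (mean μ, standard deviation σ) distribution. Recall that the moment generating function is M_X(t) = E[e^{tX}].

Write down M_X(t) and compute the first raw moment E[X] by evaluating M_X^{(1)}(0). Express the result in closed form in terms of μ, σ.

E[X] = D[M](0) = μ

M_X(t) = e^(μ*t + σ^2*t^2/2)
D[M](t) = μ*e^(μ*t)*e^(σ^2*t^2/2) + σ^2*t*e^(μ*t)*e^(σ^2*t^2/2)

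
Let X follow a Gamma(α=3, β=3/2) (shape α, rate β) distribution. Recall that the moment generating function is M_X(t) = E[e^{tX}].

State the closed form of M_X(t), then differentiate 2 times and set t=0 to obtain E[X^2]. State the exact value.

M_X(t) = 27/(8*(3/2 - t)^3)
M^(2)(t) = -1296/(32*t^5 - 240*t^4 + 720*t^3 - 1080*t^2 + 810*t - 243)

E[X^2] = M^(2)(0) = 16/3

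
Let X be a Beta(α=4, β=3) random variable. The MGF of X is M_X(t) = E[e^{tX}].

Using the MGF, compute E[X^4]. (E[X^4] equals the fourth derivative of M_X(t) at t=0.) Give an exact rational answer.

M_X(t) = ₁F₁(4; 7; t)
M^(4)(t) = ₁F₁(8; 11; t)/6

E[X^4] = M^(4)(0) = 1/6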